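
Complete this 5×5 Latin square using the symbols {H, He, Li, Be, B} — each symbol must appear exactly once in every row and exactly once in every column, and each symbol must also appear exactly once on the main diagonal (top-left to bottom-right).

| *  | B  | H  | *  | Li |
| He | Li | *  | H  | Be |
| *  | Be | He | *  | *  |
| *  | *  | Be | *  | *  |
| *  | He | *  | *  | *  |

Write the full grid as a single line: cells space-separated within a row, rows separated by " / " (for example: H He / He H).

At row 1, column 1: row 1 has {H,Li,B}; column 1 has {He}; the diagonal has {He,Li}; that leaves Be.
At row 1, column 4: row 1 has {H,Li,Be,B}; column 4 has {H}; that leaves He.
At row 2, column 3: row 2 has {H,He,Li,Be}; column 3 has {H,He,Be}; that leaves B.
At row 4, column 2: row 4 has {Be}; column 2 has {He,Li,Be,B}; that leaves H.
At row 4, column 4: row 4 has {H,Be}; column 4 has {H,He}; the diagonal has {He,Li,Be}; that leaves B.
At row 4, column 5: row 4 has {H,Be,B}; column 5 has {Li,Be}; that leaves He.
At row 5, column 3: row 5 has {He}; column 3 has {H,He,Be,B}; that leaves Li.
At row 5, column 4: row 5 has {He,Li}; column 4 has {H,He,B}; that leaves Be.
At row 5, column 5: row 5 has {He,Li,Be}; column 5 has {He,Li,Be}; the diagonal has {He,Li,Be,B}; that leaves H.
At row 3, column 4: row 3 has {He,Be}; column 4 has {H,He,Be,B}; that leaves Li.
At row 3, column 5: row 3 has {He,Li,Be}; column 5 has {H,He,Li,Be}; that leaves B.
At row 4, column 1: row 4 has {H,He,Be,B}; column 1 has {He,Be}; that leaves Li.
At row 5, column 1: row 5 has {H,He,Li,Be}; column 1 has {He,Li,Be}; that leaves B.
At row 3, column 1: row 3 has {He,Li,Be,B}; column 1 has {He,Li,Be,B}; that leaves H.

Be B H He Li / He Li B H Be / H Be He Li B / Li H Be B He / B He Li Be H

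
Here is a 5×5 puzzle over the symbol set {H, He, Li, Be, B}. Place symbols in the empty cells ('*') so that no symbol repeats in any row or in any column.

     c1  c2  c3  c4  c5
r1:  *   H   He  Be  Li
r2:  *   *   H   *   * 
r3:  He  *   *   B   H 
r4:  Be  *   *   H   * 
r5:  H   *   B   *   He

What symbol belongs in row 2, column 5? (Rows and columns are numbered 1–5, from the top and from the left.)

Be

(r1,c1) = B
(r2,c1) = Li
(r2,c4) = He
(r4,c3) = Li
(r4,c5) = B
(r5,c4) = Li
(r2,c5) = Be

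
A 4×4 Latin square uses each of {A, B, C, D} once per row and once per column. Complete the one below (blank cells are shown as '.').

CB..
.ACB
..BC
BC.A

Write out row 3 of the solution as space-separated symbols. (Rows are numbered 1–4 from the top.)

A D B C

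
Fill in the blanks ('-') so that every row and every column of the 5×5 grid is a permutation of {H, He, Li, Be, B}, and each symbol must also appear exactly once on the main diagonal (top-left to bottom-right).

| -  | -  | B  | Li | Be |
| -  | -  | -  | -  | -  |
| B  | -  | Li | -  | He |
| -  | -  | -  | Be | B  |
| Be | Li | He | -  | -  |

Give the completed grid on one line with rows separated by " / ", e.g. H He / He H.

(r3,c4) = H
(r4,c3) = H
(r5,c4) = B
(r5,c5) = H
(r1,c1) = He
(r1,c2) = H
(r2,c2) = B
(r2,c3) = Be
(r2,c4) = He
(r2,c5) = Li
(r3,c2) = Be
(r4,c1) = Li
(r4,c2) = He
(r2,c1) = H

He H B Li Be / H B Be He Li / B Be Li H He / Li He H Be B / Be Li He B H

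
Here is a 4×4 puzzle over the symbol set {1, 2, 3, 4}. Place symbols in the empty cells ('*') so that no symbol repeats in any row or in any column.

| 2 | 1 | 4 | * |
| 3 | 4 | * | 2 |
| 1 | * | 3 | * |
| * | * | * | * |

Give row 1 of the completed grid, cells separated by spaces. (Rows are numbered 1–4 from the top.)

2 1 4 3

row 1 has {1,2,4}; column 4 has {2} — only 3 is left for (r1,c4).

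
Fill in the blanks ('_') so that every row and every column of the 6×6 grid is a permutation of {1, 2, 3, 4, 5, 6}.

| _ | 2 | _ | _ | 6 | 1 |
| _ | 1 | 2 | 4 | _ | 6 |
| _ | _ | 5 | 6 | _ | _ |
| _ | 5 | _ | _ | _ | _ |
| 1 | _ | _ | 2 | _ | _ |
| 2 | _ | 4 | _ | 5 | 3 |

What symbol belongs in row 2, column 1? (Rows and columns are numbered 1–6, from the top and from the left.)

5

row 1 has {1,2,6}; column 3 has {2,4,5} — only 3 is left for (r1,c3).
row 1 has {1,2,3,6}; column 4 has {2,4,6} — only 5 is left for (r1,c4).
row 2 has {1,2,4,6}; column 5 has {5,6} — only 3 is left for (r2,c5).
row 5 has {1,2}; column 3 has {2,3,4,5} — only 6 is left for (r5,c3).
row 5 has {1,2,6}; column 5 has {3,5,6} — only 4 is left for (r5,c5).
row 5 has {1,2,4,6}; column 6 has {1,3,6} — only 5 is left for (r5,c6).
row 6 has {2,3,4,5}; column 2 has {1,2,5} — only 6 is left for (r6,c2).
row 6 has {2,3,4,5,6}; column 4 has {2,4,5,6} — only 1 is left for (r6,c4).
row 1 has {1,2,3,5,6}; column 1 has {1,2} — only 4 is left for (r1,c1).
row 2 has {1,2,3,4,6}; column 1 has {1,2,4} — only 5 is left for (r2,c1).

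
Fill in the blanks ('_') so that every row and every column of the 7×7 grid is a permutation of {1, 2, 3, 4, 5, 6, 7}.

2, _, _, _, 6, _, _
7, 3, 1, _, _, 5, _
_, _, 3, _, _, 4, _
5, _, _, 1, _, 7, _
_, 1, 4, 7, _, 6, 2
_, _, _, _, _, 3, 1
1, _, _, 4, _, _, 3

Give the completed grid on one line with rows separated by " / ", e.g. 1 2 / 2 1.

2 4 7 3 6 1 5 / 7 3 1 2 4 5 6 / 6 2 3 5 1 4 7 / 5 6 2 1 3 7 4 / 3 1 4 7 5 6 2 / 4 7 5 6 2 3 1 / 1 5 6 4 7 2 3

(r1,c6): row 1 has {2,6}; column 6 has {3,4,5,6,7}, so it must be 1.
(r3,c1): row 3 has {3,4}; column 1 has {1,2,5,7}, so it must be 6.
(r5,c1): row 5 has {1,2,4,6,7}; column 1 has {1,2,5,6,7}, so it must be 3.
(r5,c5): row 5 has {1,2,3,4,6,7}; column 5 has {6}, so it must be 5.
(r6,c1): row 6 has {1,3}; column 1 has {1,2,3,5,6,7}, so it must be 4.
(r7,c6): row 7 has {1,3,4}; column 6 has {1,3,4,5,6,7}, so it must be 2.
(r7,c5): row 7 has {1,2,3,4}; column 5 has {5,6}, so it must be 7.
(r6,c5): row 6 has {1,3,4}; column 5 has {5,6,7}, so it must be 2.
(r2,c5): row 2 has {1,3,5,7}; column 5 has {2,5,6,7}, so it must be 4.
(r2,c7): row 2 has {1,3,4,5,7}; column 7 has {1,2,3}, so it must be 6.
(r3,c5): row 3 has {3,4,6}; column 5 has {2,4,5,6,7}, so it must be 1.
(r4,c5): row 4 has {1,5,7}; column 5 has {1,2,4,5,6,7}, so it must be 3.
(r4,c7): row 4 has {1,3,5,7}; column 7 has {1,2,3,6}, so it must be 4.
(r2,c4): row 2 has {1,3,4,5,6,7}; column 4 has {1,4,7}, so it must be 2.
(r3,c4): row 3 has {1,3,4,6}; column 4 has {1,2,4,7}, so it must be 5.
(r3,c7): row 3 has {1,3,4,5,6}; column 7 has {1,2,3,4,6}, so it must be 7.
(r6,c4): row 6 has {1,2,3,4}; column 4 has {1,2,4,5,7}, so it must be 6.
(r1,c4): row 1 has {1,2,6}; column 4 has {1,2,4,5,6,7}, so it must be 3.
(r1,c7): row 1 has {1,2,3,6}; column 7 has {1,2,3,4,6,7}, so it must be 5.
(r3,c2): row 3 has {1,3,4,5,6,7}; column 2 has {1,3}, so it must be 2.
(r4,c2): row 4 has {1,3,4,5,7}; column 2 has {1,2,3}, so it must be 6.
(r4,c3): row 4 has {1,3,4,5,6,7}; column 3 has {1,3,4}, so it must be 2.
(r7,c2): row 7 has {1,2,3,4,7}; column 2 has {1,2,3,6}, so it must be 5.
(r7,c3): row 7 has {1,2,3,4,5,7}; column 3 has {1,2,3,4}, so it must be 6.
(r1,c3): row 1 has {1,2,3,5,6}; column 3 has {1,2,3,4,6}, so it must be 7.
(r6,c2): row 6 has {1,2,3,4,6}; column 2 has {1,2,3,5,6}, so it must be 7.
(r6,c3): row 6 has {1,2,3,4,6,7}; column 3 has {1,2,3,4,6,7}, so it must be 5.
(r1,c2): row 1 has {1,2,3,5,6,7}; column 2 has {1,2,3,5,6,7}, so it must be 4.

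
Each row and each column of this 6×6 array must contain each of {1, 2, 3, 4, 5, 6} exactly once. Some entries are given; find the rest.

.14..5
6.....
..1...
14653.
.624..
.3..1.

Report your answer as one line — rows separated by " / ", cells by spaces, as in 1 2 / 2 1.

2 1 4 3 6 5 / 6 5 3 1 2 4 / 5 2 1 6 4 3 / 1 4 6 5 3 2 / 3 6 2 4 5 1 / 4 3 5 2 1 6

At row 4, column 6: row 4 has {1,3,4,5,6}; column 6 has {5}; that leaves 2.
At row 5, column 5: row 5 has {2,4,6}; column 5 has {1,3}; that leaves 5.
At row 6, column 3: row 6 has {1,3}; column 3 has {1,2,4,6}; that leaves 5.
At row 2, column 3: row 2 has {6}; column 3 has {1,2,4,5,6}; that leaves 3.
At row 5, column 1: row 5 has {2,4,5,6}; column 1 has {1,6}; that leaves 3.
At row 5, column 6: row 5 has {2,3,4,5,6}; column 6 has {2,5}; that leaves 1.
At row 1, column 1: row 1 has {1,4,5}; column 1 has {1,3,6}; that leaves 2.
At row 1, column 5: row 1 has {1,2,4,5}; column 5 has {1,3,5}; that leaves 6.
At row 2, column 6: row 2 has {3,6}; column 6 has {1,2,5}; that leaves 4.
At row 6, column 1: row 6 has {1,3,5}; column 1 has {1,2,3,6}; that leaves 4.
At row 6, column 6: row 6 has {1,3,4,5}; column 6 has {1,2,4,5}; that leaves 6.
At row 1, column 4: row 1 has {1,2,4,5,6}; column 4 has {4,5}; that leaves 3.
At row 2, column 5: row 2 has {3,4,6}; column 5 has {1,3,5,6}; that leaves 2.
At row 3, column 1: row 3 has {1}; column 1 has {1,2,3,4,6}; that leaves 5.
At row 3, column 2: row 3 has {1,5}; column 2 has {1,3,4,6}; that leaves 2.
At row 3, column 4: row 3 has {1,2,5}; column 4 has {3,4,5}; that leaves 6.
At row 3, column 5: row 3 has {1,2,5,6}; column 5 has {1,2,3,5,6}; that leaves 4.
At row 3, column 6: row 3 has {1,2,4,5,6}; column 6 has {1,2,4,5,6}; that leaves 3.
At row 6, column 4: row 6 has {1,3,4,5,6}; column 4 has {3,4,5,6}; that leaves 2.
At row 2, column 2: row 2 has {2,3,4,6}; column 2 has {1,2,3,4,6}; that leaves 5.
At row 2, column 4: row 2 has {2,3,4,5,6}; column 4 has {2,3,4,5,6}; that leaves 1.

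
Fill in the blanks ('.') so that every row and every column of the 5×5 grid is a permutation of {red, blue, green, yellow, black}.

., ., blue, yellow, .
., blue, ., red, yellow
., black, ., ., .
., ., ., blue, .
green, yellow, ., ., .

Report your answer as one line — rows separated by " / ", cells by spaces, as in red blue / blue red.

(r2,c1) = black
(r2,c3) = green
(r3,c4) = green
(r5,c4) = black
(r1,c1) = red
(r1,c2) = green
(r1,c5) = black
(r4,c1) = yellow
(r4,c2) = red
(r4,c3) = black
(r4,c5) = green
(r5,c3) = red
(r5,c5) = blue
(r3,c1) = blue
(r3,c3) = yellow
(r3,c5) = red

red green blue yellow black / black blue green red yellow / blue black yellow green red / yellow red black blue green / green yellow red black blue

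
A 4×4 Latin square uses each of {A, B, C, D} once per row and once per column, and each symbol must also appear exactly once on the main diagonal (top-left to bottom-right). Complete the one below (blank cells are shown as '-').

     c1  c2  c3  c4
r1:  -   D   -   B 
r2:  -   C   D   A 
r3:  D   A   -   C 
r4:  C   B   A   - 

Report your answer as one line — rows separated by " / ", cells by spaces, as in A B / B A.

A D C B / B C D A / D A B C / C B A D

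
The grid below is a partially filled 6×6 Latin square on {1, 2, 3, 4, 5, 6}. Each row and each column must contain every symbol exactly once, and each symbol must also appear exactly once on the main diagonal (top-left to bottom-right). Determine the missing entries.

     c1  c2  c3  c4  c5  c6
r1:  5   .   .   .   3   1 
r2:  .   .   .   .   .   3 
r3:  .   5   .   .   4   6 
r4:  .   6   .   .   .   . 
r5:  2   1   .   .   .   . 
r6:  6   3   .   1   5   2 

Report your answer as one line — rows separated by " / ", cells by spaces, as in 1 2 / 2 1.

(r2,c2) = 4
(r4,c4) = 3
(r5,c5) = 6
(r6,c3) = 4
(r1,c2) = 2
(r1,c3) = 6
(r1,c4) = 4
(r2,c1) = 1
(r2,c5) = 2
(r3,c1) = 3
(r3,c3) = 1
(r3,c4) = 2
(r4,c1) = 4
(r4,c5) = 1
(r4,c6) = 5
(r5,c4) = 5
(r5,c6) = 4
(r2,c3) = 5
(r2,c4) = 6
(r4,c3) = 2
(r5,c3) = 3

5 2 6 4 3 1 / 1 4 5 6 2 3 / 3 5 1 2 4 6 / 4 6 2 3 1 5 / 2 1 3 5 6 4 / 6 3 4 1 5 2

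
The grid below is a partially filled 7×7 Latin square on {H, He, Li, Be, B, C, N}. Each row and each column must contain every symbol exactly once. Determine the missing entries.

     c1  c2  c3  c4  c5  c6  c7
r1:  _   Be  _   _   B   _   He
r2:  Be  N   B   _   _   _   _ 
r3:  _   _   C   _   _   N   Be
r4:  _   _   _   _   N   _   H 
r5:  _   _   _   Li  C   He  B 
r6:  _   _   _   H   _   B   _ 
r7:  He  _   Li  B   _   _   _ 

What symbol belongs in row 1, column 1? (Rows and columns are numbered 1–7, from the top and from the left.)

C

At row 3, column 4: row 3 has {Be,C,N}; column 4 has {H,Li,B}; that leaves He.
At row 5, column 2: row 5 has {He,Li,B,C}; column 2 has {Be,N}; that leaves H.
At row 7, column 2: row 7 has {He,Li,B}; column 2 has {H,Be,N}; that leaves C.
At row 7, column 7: row 7 has {He,Li,B,C}; column 7 has {H,He,Be,B}; that leaves N.
At row 2, column 4: row 2 has {Be,B,N}; column 4 has {H,He,Li,B}; that leaves C.
At row 2, column 7: row 2 has {Be,B,C,N}; column 7 has {H,He,Be,B,N}; that leaves Li.
At row 4, column 4: row 4 has {H,N}; column 4 has {H,He,Li,B,C}; that leaves Be.
At row 5, column 1: row 5 has {H,He,Li,B,C}; column 1 has {He,Be}; that leaves N.
At row 5, column 3: row 5 has {H,He,Li,B,C,N}; column 3 has {Li,B,C}; that leaves Be.
At row 6, column 7: row 6 has {H,B}; column 7 has {H,He,Li,Be,B,N}; that leaves C.
At row 1, column 4: row 1 has {He,Be,B}; column 4 has {H,He,Li,Be,B,C}; that leaves N.
At row 2, column 6: row 2 has {Li,Be,B,C,N}; column 6 has {He,B,N}; that leaves H.
At row 4, column 3: row 4 has {H,Be,N}; column 3 has {Li,Be,B,C}; that leaves He.
At row 6, column 1: row 6 has {H,B,C}; column 1 has {He,Be,N}; that leaves Li.
At row 6, column 2: row 6 has {H,Li,B,C}; column 2 has {H,Be,C,N}; that leaves He.
At row 6, column 3: row 6 has {H,He,Li,B,C}; column 3 has {He,Li,Be,B,C}; that leaves N.
At row 6, column 5: row 6 has {H,He,Li,B,C,N}; column 5 has {B,C,N}; that leaves Be.
At row 7, column 5: row 7 has {He,Li,B,C,N}; column 5 has {Be,B,C,N}; that leaves H.
At row 7, column 6: row 7 has {H,He,Li,B,C,N}; column 6 has {H,He,B,N}; that leaves Be.
At row 1, column 3: row 1 has {He,Be,B,N}; column 3 has {He,Li,Be,B,C,N}; that leaves H.
At row 2, column 5: row 2 has {H,Li,Be,B,C,N}; column 5 has {H,Be,B,C,N}; that leaves He.
At row 3, column 5: row 3 has {He,Be,C,N}; column 5 has {H,He,Be,B,C,N}; that leaves Li.
At row 1, column 1: row 1 has {H,He,Be,B,N}; column 1 has {He,Li,Be,N}; that leaves C.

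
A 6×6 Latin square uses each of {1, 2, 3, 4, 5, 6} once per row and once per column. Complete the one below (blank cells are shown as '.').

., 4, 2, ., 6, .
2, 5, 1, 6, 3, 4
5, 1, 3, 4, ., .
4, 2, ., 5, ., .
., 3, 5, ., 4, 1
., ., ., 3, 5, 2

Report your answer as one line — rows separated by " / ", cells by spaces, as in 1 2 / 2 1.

row 1 has {2,4,6}; column 4 has {3,4,5,6} — only 1 is left for (r1,c4).
row 3 has {1,3,4,5}; column 5 has {3,4,5,6} — only 2 is left for (r3,c5).
row 3 has {1,2,3,4,5}; column 6 has {1,2,4} — only 6 is left for (r3,c6).
row 4 has {2,4,5}; column 3 has {1,2,3,5} — only 6 is left for (r4,c3).
row 4 has {2,4,5,6}; column 5 has {2,3,4,5,6} — only 1 is left for (r4,c5).
row 4 has {1,2,4,5,6}; column 6 has {1,2,4,6} — only 3 is left for (r4,c6).
row 5 has {1,3,4,5}; column 1 has {2,4,5} — only 6 is left for (r5,c1).
row 5 has {1,3,4,5,6}; column 4 has {1,3,4,5,6} — only 2 is left for (r5,c4).
row 6 has {2,3,5}; column 1 has {2,4,5,6} — only 1 is left for (r6,c1).
row 6 has {1,2,3,5}; column 2 has {1,2,3,4,5} — only 6 is left for (r6,c2).
row 6 has {1,2,3,5,6}; column 3 has {1,2,3,5,6} — only 4 is left for (r6,c3).
row 1 has {1,2,4,6}; column 1 has {1,2,4,5,6} — only 3 is left for (r1,c1).
row 1 has {1,2,3,4,6}; column 6 has {1,2,3,4,6} — only 5 is left for (r1,c6).

3 4 2 1 6 5 / 2 5 1 6 3 4 / 5 1 3 4 2 6 / 4 2 6 5 1 3 / 6 3 5 2 4 1 / 1 6 4 3 5 2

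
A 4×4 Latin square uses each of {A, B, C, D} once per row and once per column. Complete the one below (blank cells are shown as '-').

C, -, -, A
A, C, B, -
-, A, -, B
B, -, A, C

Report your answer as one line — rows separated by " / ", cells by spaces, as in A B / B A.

(r1,c3) = D
(r2,c4) = D
(r3,c1) = D
(r3,c3) = C
(r4,c2) = D
(r1,c2) = B

C B D A / A C B D / D A C B / B D A C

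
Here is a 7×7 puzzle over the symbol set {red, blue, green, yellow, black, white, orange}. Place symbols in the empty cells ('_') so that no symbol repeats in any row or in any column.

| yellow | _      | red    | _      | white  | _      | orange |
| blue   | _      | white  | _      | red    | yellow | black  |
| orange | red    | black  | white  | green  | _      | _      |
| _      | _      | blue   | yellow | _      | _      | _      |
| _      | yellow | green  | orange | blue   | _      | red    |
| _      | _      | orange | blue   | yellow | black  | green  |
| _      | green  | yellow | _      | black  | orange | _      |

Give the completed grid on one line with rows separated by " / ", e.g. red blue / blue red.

yellow blue red black white green orange / blue orange white green red yellow black / orange red black white green blue yellow / green black blue yellow orange red white / black yellow green orange blue white red / red white orange blue yellow black green / white green yellow red black orange blue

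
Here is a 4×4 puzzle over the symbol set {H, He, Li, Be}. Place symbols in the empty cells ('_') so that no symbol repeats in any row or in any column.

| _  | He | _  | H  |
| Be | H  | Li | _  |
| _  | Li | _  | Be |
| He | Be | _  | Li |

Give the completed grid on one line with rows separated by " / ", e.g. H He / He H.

Li He Be H / Be H Li He / H Li He Be / He Be H Li

At row 1, column 1: row 1 has {H,He}; column 1 has {He,Be}; that leaves Li.
At row 1, column 3: row 1 has {H,He,Li}; column 3 has {Li}; that leaves Be.
At row 2, column 4: row 2 has {H,Li,Be}; column 4 has {H,Li,Be}; that leaves He.
At row 3, column 1: row 3 has {Li,Be}; column 1 has {He,Li,Be}; that leaves H.
At row 3, column 3: row 3 has {H,Li,Be}; column 3 has {Li,Be}; that leaves He.
At row 4, column 3: row 4 has {He,Li,Be}; column 3 has {He,Li,Be}; that leaves H.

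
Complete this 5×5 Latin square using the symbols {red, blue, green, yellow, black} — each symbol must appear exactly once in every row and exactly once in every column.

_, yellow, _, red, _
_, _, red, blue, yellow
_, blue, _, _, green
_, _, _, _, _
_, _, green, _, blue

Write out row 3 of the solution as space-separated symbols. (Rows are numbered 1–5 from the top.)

(r1,c5) = black
(r4,c5) = red
(r1,c3) = blue
(r1,c1) = green
(r2,c1) = black
(r2,c2) = green
(r4,c2) = black
(r4,c3) = yellow
(r4,c4) = green
(r5,c2) = red
(r3,c3) = black
(r3,c4) = yellow
(r4,c1) = blue
(r5,c1) = yellow
(r5,c4) = black
(r3,c1) = red

red blue black yellow green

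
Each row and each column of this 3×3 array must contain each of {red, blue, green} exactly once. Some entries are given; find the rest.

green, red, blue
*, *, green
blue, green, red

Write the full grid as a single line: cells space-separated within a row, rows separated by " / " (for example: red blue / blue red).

green red blue / red blue green / blue green red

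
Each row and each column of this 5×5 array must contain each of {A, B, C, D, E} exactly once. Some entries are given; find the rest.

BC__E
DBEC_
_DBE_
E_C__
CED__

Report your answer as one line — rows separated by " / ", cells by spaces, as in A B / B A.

B C A D E / D B E C A / A D B E C / E A C B D / C E D A B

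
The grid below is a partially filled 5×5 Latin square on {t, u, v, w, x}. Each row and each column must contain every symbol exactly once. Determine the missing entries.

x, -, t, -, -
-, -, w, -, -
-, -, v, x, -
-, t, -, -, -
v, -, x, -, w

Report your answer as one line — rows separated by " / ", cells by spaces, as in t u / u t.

(r4,c3) = u
(r5,c2) = u
(r5,c4) = t
(r3,c2) = w
(r4,c1) = w
(r4,c4) = v
(r4,c5) = x
(r1,c2) = v
(r1,c5) = u
(r2,c2) = x
(r2,c4) = u
(r3,c5) = t
(r1,c4) = w
(r2,c1) = t
(r2,c5) = v
(r3,c1) = u

x v t w u / t x w u v / u w v x t / w t u v x / v u x t w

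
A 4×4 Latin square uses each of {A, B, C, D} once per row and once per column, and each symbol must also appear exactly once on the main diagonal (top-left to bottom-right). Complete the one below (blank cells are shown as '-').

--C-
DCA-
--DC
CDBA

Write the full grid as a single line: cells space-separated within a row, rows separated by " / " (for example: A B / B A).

(r1,c1) = B
(r1,c2) = A
(r1,c4) = D
(r2,c4) = B
(r3,c1) = A
(r3,c2) = B

B A C D / D C A B / A B D C / C D B A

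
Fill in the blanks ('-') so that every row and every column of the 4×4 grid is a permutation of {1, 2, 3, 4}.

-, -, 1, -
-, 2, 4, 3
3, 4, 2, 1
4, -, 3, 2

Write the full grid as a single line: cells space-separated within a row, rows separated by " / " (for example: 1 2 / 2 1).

2 3 1 4 / 1 2 4 3 / 3 4 2 1 / 4 1 3 2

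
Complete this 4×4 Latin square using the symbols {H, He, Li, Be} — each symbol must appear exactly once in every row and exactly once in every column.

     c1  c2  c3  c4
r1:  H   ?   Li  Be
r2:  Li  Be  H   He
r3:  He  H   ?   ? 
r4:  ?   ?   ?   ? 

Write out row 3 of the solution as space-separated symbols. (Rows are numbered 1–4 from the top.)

(r1,c2) = He
(r3,c3) = Be
(r3,c4) = Li

He H Be Li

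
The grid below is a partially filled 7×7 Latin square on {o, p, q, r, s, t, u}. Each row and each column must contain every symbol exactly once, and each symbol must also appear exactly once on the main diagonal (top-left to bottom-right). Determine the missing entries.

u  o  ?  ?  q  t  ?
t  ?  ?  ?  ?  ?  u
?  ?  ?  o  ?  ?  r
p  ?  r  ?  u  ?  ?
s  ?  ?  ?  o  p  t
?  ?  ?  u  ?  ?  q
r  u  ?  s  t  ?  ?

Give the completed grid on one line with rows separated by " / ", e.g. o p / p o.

u o p r q t s / t q o p r s u / q t s o p u r / p s r t u q o / s r u q o p t / o p t u s r q / r u q s t o p

(r3,c1) = q
(r6,c1) = o
(r7,c7) = p
(r1,c7) = s
(r4,c7) = o
(r1,c3) = p
(r1,c4) = r
(r5,c4) = q
(r2,c4) = p
(r4,c4) = t
(r5,c2) = r
(r5,c3) = u
(r3,c3) = s
(r3,c5) = p
(r3,c6) = u
(r6,c3) = t
(r6,c6) = r
(r2,c2) = q
(r2,c3) = o
(r2,c6) = s
(r3,c2) = t
(r4,c2) = s
(r4,c6) = q
(r6,c2) = p
(r6,c5) = s
(r7,c3) = q
(r7,c6) = o
(r2,c5) = r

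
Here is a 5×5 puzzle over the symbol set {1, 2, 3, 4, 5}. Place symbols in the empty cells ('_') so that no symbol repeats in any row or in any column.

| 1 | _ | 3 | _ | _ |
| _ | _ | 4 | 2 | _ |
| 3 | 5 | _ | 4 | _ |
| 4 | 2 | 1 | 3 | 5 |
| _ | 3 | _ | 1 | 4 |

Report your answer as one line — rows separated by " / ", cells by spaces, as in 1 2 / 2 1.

1 4 3 5 2 / 5 1 4 2 3 / 3 5 2 4 1 / 4 2 1 3 5 / 2 3 5 1 4

Cell (r1,c2): row 1 has {1,3}; column 2 has {2,3,5} → 4.
Cell (r1,c4): row 1 has {1,3,4}; column 4 has {1,2,3,4} → 5.
Cell (r1,c5): row 1 has {1,3,4,5}; column 5 has {4,5} → 2.
Cell (r2,c1): row 2 has {2,4}; column 1 has {1,3,4} → 5.
Cell (r2,c2): row 2 has {2,4,5}; column 2 has {2,3,4,5} → 1.
Cell (r2,c5): row 2 has {1,2,4,5}; column 5 has {2,4,5} → 3.
Cell (r3,c3): row 3 has {3,4,5}; column 3 has {1,3,4} → 2.
Cell (r3,c5): row 3 has {2,3,4,5}; column 5 has {2,3,4,5} → 1.
Cell (r5,c1): row 5 has {1,3,4}; column 1 has {1,3,4,5} → 2.
Cell (r5,c3): row 5 has {1,2,3,4}; column 3 has {1,2,3,4} → 5.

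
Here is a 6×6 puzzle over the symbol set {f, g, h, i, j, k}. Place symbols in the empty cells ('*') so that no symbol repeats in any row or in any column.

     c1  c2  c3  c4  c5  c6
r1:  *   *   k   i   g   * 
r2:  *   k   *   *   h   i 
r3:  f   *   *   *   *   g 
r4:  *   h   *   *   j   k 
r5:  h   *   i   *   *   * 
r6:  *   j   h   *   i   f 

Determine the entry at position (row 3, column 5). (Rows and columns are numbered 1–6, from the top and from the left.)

row 1 has {g,i,k}; column 1 has {f,h} — only j is left for (r1,c1).
row 1 has {g,i,j,k}; column 2 has {h,j,k} — only f is left for (r1,c2).
row 1 has {f,g,i,j,k}; column 6 has {f,g,i,k} — only h is left for (r1,c6).
row 2 has {h,i,k}; column 1 has {f,h,j} — only g is left for (r2,c1).
row 3 has {f,g}; column 2 has {f,h,j,k} — only i is left for (r3,c2).
row 3 has {f,g,i}; column 3 has {h,i,k} — only j is left for (r3,c3).
row 3 has {f,g,i,j}; column 5 has {g,h,i,j} — only k is left for (r3,c5).

k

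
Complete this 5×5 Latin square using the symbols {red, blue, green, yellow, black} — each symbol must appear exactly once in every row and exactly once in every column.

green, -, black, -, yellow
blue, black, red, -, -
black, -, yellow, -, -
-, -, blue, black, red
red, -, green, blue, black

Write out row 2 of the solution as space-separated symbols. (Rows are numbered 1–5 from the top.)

Cell (r1,c4): row 1 has {green,yellow,black}; column 4 has {blue,black} → red.
Cell (r2,c5): row 2 has {red,blue,black}; column 5 has {red,yellow,black} → green.
Cell (r3,c4): row 3 has {yellow,black}; column 4 has {red,blue,black} → green.
Cell (r3,c5): row 3 has {green,yellow,black}; column 5 has {red,green,yellow,black} → blue.
Cell (r4,c1): row 4 has {red,blue,black}; column 1 has {red,blue,green,black} → yellow.
Cell (r4,c2): row 4 has {red,blue,yellow,black}; column 2 has {black} → green.
Cell (r5,c2): row 5 has {red,blue,green,black}; column 2 has {green,black} → yellow.
Cell (r1,c2): row 1 has {red,green,yellow,black}; column 2 has {green,yellow,black} → blue.
Cell (r2,c4): row 2 has {red,blue,green,black}; column 4 has {red,blue,green,black} → yellow.

blue black red yellow green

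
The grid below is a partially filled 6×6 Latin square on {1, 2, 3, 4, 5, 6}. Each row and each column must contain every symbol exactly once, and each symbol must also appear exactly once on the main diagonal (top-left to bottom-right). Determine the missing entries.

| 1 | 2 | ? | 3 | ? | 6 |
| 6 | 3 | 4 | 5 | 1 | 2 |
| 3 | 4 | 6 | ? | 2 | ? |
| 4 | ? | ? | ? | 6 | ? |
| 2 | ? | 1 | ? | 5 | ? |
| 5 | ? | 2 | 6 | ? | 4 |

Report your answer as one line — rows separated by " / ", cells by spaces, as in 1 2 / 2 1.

1 2 5 3 4 6 / 6 3 4 5 1 2 / 3 4 6 1 2 5 / 4 5 3 2 6 1 / 2 6 1 4 5 3 / 5 1 2 6 3 4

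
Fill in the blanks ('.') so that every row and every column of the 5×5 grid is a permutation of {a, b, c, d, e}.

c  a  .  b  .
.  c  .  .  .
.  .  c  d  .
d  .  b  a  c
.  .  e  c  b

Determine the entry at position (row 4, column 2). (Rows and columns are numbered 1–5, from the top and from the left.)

e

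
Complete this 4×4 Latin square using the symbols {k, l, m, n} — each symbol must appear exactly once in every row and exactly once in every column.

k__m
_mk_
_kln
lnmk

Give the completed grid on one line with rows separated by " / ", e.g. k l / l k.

k l n m / n m k l / m k l n / l n m k

Cell (r1,c2): row 1 has {k,m}; column 2 has {k,m,n} → l.
Cell (r1,c3): row 1 has {k,l,m}; column 3 has {k,l,m} → n.
Cell (r2,c1): row 2 has {k,m}; column 1 has {k,l} → n.
Cell (r2,c4): row 2 has {k,m,n}; column 4 has {k,m,n} → l.
Cell (r3,c1): row 3 has {k,l,n}; column 1 has {k,l,n} → m.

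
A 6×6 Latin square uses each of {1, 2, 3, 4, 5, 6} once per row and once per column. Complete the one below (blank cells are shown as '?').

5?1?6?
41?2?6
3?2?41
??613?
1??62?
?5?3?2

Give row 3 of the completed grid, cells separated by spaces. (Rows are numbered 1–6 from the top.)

3 6 2 5 4 1

(r1,c4) = 4
(r1,c6) = 3
(r2,c5) = 5
(r3,c2) = 6
(r3,c4) = 5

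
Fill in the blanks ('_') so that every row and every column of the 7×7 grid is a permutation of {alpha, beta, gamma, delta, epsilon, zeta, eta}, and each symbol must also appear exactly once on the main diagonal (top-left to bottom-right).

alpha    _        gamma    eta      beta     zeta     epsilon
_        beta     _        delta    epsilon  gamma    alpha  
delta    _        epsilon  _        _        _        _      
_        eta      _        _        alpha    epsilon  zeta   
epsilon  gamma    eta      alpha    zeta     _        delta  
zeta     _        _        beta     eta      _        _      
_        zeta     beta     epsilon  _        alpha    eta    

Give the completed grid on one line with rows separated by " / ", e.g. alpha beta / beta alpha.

(r1,c2): row 1 has {alpha,beta,gamma,epsilon,zeta,eta}; column 2 has {beta,gamma,zeta,eta}, so it must be delta.
(r2,c1): row 2 has {alpha,beta,gamma,delta,epsilon}; column 1 has {alpha,delta,epsilon,zeta}, so it must be eta.
(r2,c3): row 2 has {alpha,beta,gamma,delta,epsilon,eta}; column 3 has {beta,gamma,epsilon,eta}, so it must be zeta.
(r3,c2): row 3 has {delta,epsilon}; column 2 has {beta,gamma,delta,zeta,eta}, so it must be alpha.
(r3,c5): row 3 has {alpha,delta,epsilon}; column 5 has {alpha,beta,epsilon,zeta,eta}, so it must be gamma.
(r3,c7): row 3 has {alpha,gamma,delta,epsilon}; column 7 has {alpha,delta,epsilon,zeta,eta}, so it must be beta.
(r4,c3): row 4 has {alpha,epsilon,zeta,eta}; column 3 has {beta,gamma,epsilon,zeta,eta}, so it must be delta.
(r4,c4): row 4 has {alpha,delta,epsilon,zeta,eta}; column 4 has {alpha,beta,delta,epsilon,eta}; the diagonal has {alpha,beta,epsilon,zeta,eta}, so it must be gamma.
(r5,c6): row 5 has {alpha,gamma,delta,epsilon,zeta,eta}; column 6 has {alpha,gamma,epsilon,zeta}, so it must be beta.
(r6,c2): row 6 has {beta,zeta,eta}; column 2 has {alpha,beta,gamma,delta,zeta,eta}, so it must be epsilon.
(r6,c3): row 6 has {beta,epsilon,zeta,eta}; column 3 has {beta,gamma,delta,epsilon,zeta,eta}, so it must be alpha.
(r6,c6): row 6 has {alpha,beta,epsilon,zeta,eta}; column 6 has {alpha,beta,gamma,epsilon,zeta}; the diagonal has {alpha,beta,gamma,epsilon,zeta,eta}, so it must be delta.
(r6,c7): row 6 has {alpha,beta,delta,epsilon,zeta,eta}; column 7 has {alpha,beta,delta,epsilon,zeta,eta}, so it must be gamma.
(r7,c1): row 7 has {alpha,beta,epsilon,zeta,eta}; column 1 has {alpha,delta,epsilon,zeta,eta}, so it must be gamma.
(r7,c5): row 7 has {alpha,beta,gamma,epsilon,zeta,eta}; column 5 has {alpha,beta,gamma,epsilon,zeta,eta}, so it must be delta.
(r3,c4): row 3 has {alpha,beta,gamma,delta,epsilon}; column 4 has {alpha,beta,gamma,delta,epsilon,eta}, so it must be zeta.
(r3,c6): row 3 has {alpha,beta,gamma,delta,epsilon,zeta}; column 6 has {alpha,beta,gamma,delta,epsilon,zeta}, so it must be eta.
(r4,c1): row 4 has {alpha,gamma,delta,epsilon,zeta,eta}; column 1 has {alpha,gamma,delta,epsilon,zeta,eta}, so it must be beta.

alpha delta gamma eta beta zeta epsilon / eta beta zeta delta epsilon gamma alpha / delta alpha epsilon zeta gamma eta beta / beta eta delta gamma alpha epsilon zeta / epsilon gamma eta alpha zeta beta delta / zeta epsilon alpha beta eta delta gamma / gamma zeta beta epsilon delta alpha eta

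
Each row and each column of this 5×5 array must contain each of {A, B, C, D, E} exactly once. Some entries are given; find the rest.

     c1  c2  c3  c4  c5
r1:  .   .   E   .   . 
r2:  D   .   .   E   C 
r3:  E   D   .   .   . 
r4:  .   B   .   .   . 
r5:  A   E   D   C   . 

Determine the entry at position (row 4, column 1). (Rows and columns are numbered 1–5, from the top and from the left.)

(r2,c2) = A
(r2,c3) = B
(r4,c1) = C

C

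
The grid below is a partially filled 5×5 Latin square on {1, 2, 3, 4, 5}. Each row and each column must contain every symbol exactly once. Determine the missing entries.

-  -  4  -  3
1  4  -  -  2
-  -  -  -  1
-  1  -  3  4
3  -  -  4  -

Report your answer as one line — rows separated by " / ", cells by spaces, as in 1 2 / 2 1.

(r2,c4) = 5
(r3,c4) = 2
(r5,c5) = 5
(r1,c4) = 1
(r2,c3) = 3
(r3,c3) = 5
(r4,c3) = 2
(r5,c2) = 2
(r5,c3) = 1
(r1,c2) = 5
(r3,c1) = 4
(r3,c2) = 3
(r4,c1) = 5
(r1,c1) = 2

2 5 4 1 3 / 1 4 3 5 2 / 4 3 5 2 1 / 5 1 2 3 4 / 3 2 1 4 5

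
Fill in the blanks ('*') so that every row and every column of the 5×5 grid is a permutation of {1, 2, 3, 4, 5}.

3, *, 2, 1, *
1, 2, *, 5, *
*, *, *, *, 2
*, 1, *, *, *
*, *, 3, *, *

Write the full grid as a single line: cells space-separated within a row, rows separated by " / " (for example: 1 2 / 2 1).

3 4 2 1 5 / 1 2 4 5 3 / 5 3 1 4 2 / 2 1 5 3 4 / 4 5 3 2 1

(r2,c3) = 4
(r2,c5) = 3
(r4,c3) = 5
(r4,c5) = 4
(r1,c5) = 5
(r3,c3) = 1
(r4,c1) = 2
(r4,c4) = 3
(r5,c5) = 1
(r1,c2) = 4
(r3,c4) = 4
(r5,c2) = 5
(r5,c4) = 2
(r3,c1) = 5
(r3,c2) = 3
(r5,c1) = 4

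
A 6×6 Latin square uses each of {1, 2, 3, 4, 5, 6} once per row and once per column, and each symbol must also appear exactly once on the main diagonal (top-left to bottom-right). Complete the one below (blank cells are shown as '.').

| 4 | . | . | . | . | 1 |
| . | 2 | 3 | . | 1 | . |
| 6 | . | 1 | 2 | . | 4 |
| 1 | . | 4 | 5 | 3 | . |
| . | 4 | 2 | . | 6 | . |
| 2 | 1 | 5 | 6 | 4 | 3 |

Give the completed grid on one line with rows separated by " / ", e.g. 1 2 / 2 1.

row 1 has {1,4}; column 3 has {1,2,3,4,5} — only 6 is left for (r1,c3).
row 1 has {1,4,6}; column 4 has {2,5,6} — only 3 is left for (r1,c4).
row 2 has {1,2,3}; column 1 has {1,2,4,6} — only 5 is left for (r2,c1).
row 2 has {1,2,3,5}; column 4 has {2,3,5,6} — only 4 is left for (r2,c4).
row 2 has {1,2,3,4,5}; column 6 has {1,3,4} — only 6 is left for (r2,c6).
row 3 has {1,2,4,6}; column 5 has {1,3,4,6} — only 5 is left for (r3,c5).
row 4 has {1,3,4,5}; column 2 has {1,2,4} — only 6 is left for (r4,c2).
row 4 has {1,3,4,5,6}; column 6 has {1,3,4,6} — only 2 is left for (r4,c6).
row 5 has {2,4,6}; column 1 has {1,2,4,5,6} — only 3 is left for (r5,c1).
row 5 has {2,3,4,6}; column 4 has {2,3,4,5,6} — only 1 is left for (r5,c4).
row 5 has {1,2,3,4,6}; column 6 has {1,2,3,4,6} — only 5 is left for (r5,c6).
row 1 has {1,3,4,6}; column 2 has {1,2,4,6} — only 5 is left for (r1,c2).
row 1 has {1,3,4,5,6}; column 5 has {1,3,4,5,6} — only 2 is left for (r1,c5).
row 3 has {1,2,4,5,6}; column 2 has {1,2,4,5,6} — only 3 is left for (r3,c2).

4 5 6 3 2 1 / 5 2 3 4 1 6 / 6 3 1 2 5 4 / 1 6 4 5 3 2 / 3 4 2 1 6 5 / 2 1 5 6 4 3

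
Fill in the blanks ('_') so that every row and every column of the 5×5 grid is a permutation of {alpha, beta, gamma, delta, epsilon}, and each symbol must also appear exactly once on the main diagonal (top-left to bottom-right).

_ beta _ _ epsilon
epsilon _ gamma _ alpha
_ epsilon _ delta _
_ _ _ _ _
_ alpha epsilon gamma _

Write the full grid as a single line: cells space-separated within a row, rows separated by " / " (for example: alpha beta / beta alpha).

gamma beta delta alpha epsilon / epsilon delta gamma beta alpha / beta epsilon alpha delta gamma / alpha gamma beta epsilon delta / delta alpha epsilon gamma beta

(r1,c4) = alpha
(r2,c2) = delta
(r2,c4) = beta
(r4,c2) = gamma
(r4,c4) = epsilon
(r5,c5) = beta
(r1,c1) = gamma
(r1,c3) = delta
(r3,c3) = alpha
(r3,c5) = gamma
(r4,c3) = beta
(r4,c5) = delta
(r5,c1) = delta
(r3,c1) = beta
(r4,c1) = alpha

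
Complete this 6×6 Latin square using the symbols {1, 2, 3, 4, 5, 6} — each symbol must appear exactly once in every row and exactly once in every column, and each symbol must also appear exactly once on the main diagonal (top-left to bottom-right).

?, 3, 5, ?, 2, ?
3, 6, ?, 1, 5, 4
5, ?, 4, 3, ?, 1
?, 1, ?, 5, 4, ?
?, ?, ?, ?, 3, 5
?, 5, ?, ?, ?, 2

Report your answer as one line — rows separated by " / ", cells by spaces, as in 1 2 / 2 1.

1 3 5 4 2 6 / 3 6 2 1 5 4 / 5 2 4 3 6 1 / 2 1 6 5 4 3 / 6 4 1 2 3 5 / 4 5 3 6 1 2

row 1 has {2,3,5}; column 1 has {3,5}; the diagonal has {2,3,4,5,6} — only 1 is left for (r1,c1).
row 1 has {1,2,3,5}; column 6 has {1,2,4,5} — only 6 is left for (r1,c6).
row 2 has {1,3,4,5,6}; column 3 has {4,5} — only 2 is left for (r2,c3).
row 3 has {1,3,4,5}; column 2 has {1,3,5,6} — only 2 is left for (r3,c2).
row 3 has {1,2,3,4,5}; column 5 has {2,3,4,5} — only 6 is left for (r3,c5).
row 4 has {1,4,5}; column 6 has {1,2,4,5,6} — only 3 is left for (r4,c6).
row 5 has {3,5}; column 2 has {1,2,3,5,6} — only 4 is left for (r5,c2).
row 6 has {2,5}; column 5 has {2,3,4,5,6} — only 1 is left for (r6,c5).
row 1 has {1,2,3,5,6}; column 4 has {1,3,5} — only 4 is left for (r1,c4).
row 4 has {1,3,4,5}; column 3 has {2,4,5} — only 6 is left for (r4,c3).
row 5 has {3,4,5}; column 3 has {2,4,5,6} — only 1 is left for (r5,c3).
row 6 has {1,2,5}; column 3 has {1,2,4,5,6} — only 3 is left for (r6,c3).
row 6 has {1,2,3,5}; column 4 has {1,3,4,5} — only 6 is left for (r6,c4).
row 4 has {1,3,4,5,6}; column 1 has {1,3,5} — only 2 is left for (r4,c1).
row 5 has {1,3,4,5}; column 1 has {1,2,3,5} — only 6 is left for (r5,c1).
row 5 has {1,3,4,5,6}; column 4 has {1,3,4,5,6} — only 2 is left for (r5,c4).
row 6 has {1,2,3,5,6}; column 1 has {1,2,3,5,6} — only 4 is left for (r6,c1).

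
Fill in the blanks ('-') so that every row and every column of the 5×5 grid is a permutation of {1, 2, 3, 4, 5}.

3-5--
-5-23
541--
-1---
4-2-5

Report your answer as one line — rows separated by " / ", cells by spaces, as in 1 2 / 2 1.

At row 1, column 2: row 1 has {3,5}; column 2 has {1,4,5}; that leaves 2.
At row 2, column 1: row 2 has {2,3,5}; column 1 has {3,4,5}; that leaves 1.
At row 2, column 3: row 2 has {1,2,3,5}; column 3 has {1,2,5}; that leaves 4.
At row 3, column 4: row 3 has {1,4,5}; column 4 has {2}; that leaves 3.
At row 3, column 5: row 3 has {1,3,4,5}; column 5 has {3,5}; that leaves 2.
At row 4, column 1: row 4 has {1}; column 1 has {1,3,4,5}; that leaves 2.
At row 4, column 3: row 4 has {1,2}; column 3 has {1,2,4,5}; that leaves 3.
At row 4, column 5: row 4 has {1,2,3}; column 5 has {2,3,5}; that leaves 4.
At row 5, column 2: row 5 has {2,4,5}; column 2 has {1,2,4,5}; that leaves 3.
At row 5, column 4: row 5 has {2,3,4,5}; column 4 has {2,3}; that leaves 1.
At row 1, column 4: row 1 has {2,3,5}; column 4 has {1,2,3}; that leaves 4.
At row 1, column 5: row 1 has {2,3,4,5}; column 5 has {2,3,4,5}; that leaves 1.
At row 4, column 4: row 4 has {1,2,3,4}; column 4 has {1,2,3,4}; that leaves 5.

3 2 5 4 1 / 1 5 4 2 3 / 5 4 1 3 2 / 2 1 3 5 4 / 4 3 2 1 5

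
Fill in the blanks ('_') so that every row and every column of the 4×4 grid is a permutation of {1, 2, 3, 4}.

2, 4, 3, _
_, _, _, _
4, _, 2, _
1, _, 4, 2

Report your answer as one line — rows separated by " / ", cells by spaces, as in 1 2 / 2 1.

2 4 3 1 / 3 2 1 4 / 4 1 2 3 / 1 3 4 2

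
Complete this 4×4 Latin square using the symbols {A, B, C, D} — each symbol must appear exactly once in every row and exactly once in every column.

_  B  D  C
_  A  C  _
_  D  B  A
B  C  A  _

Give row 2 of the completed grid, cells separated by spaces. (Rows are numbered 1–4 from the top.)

(r1,c1) = A
(r2,c1) = D
(r2,c4) = B

D A C B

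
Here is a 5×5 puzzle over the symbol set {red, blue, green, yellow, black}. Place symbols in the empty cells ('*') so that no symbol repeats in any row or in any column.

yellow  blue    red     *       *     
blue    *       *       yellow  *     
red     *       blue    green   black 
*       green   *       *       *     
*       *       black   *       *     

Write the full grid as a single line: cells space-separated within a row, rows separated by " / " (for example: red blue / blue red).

yellow blue red black green / blue black green yellow red / red yellow blue green black / black green yellow red blue / green red black blue yellow

(r1,c4) = black
(r1,c5) = green
(r2,c3) = green
(r2,c5) = red
(r3,c2) = yellow
(r4,c1) = black
(r4,c3) = yellow
(r4,c5) = blue
(r5,c1) = green
(r5,c2) = red
(r5,c4) = blue
(r5,c5) = yellow
(r2,c2) = black
(r4,c4) = red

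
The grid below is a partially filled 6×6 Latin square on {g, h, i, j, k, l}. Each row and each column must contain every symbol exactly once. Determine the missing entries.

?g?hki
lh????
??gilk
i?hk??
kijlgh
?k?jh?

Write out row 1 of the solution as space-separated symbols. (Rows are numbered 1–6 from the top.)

j g l h k i

At row 1, column 1: row 1 has {g,h,i,k}; column 1 has {i,k,l}; that leaves j.
At row 1, column 3: row 1 has {g,h,i,j,k}; column 3 has {g,h,j}; that leaves l.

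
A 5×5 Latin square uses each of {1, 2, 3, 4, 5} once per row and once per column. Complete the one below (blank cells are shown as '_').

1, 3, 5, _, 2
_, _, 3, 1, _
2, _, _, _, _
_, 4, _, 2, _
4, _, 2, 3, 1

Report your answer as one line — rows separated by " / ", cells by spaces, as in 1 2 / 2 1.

1 3 5 4 2 / 5 2 3 1 4 / 2 1 4 5 3 / 3 4 1 2 5 / 4 5 2 3 1

Cell (r1,c4): row 1 has {1,2,3,5}; column 4 has {1,2,3} → 4.
Cell (r2,c1): row 2 has {1,3}; column 1 has {1,2,4} → 5.
Cell (r2,c2): row 2 has {1,3,5}; column 2 has {3,4} → 2.
Cell (r2,c5): row 2 has {1,2,3,5}; column 5 has {1,2} → 4.
Cell (r3,c4): row 3 has {2}; column 4 has {1,2,3,4} → 5.
Cell (r3,c5): row 3 has {2,5}; column 5 has {1,2,4} → 3.
Cell (r4,c1): row 4 has {2,4}; column 1 has {1,2,4,5} → 3.
Cell (r4,c3): row 4 has {2,3,4}; column 3 has {2,3,5} → 1.
Cell (r4,c5): row 4 has {1,2,3,4}; column 5 has {1,2,3,4} → 5.
Cell (r5,c2): row 5 has {1,2,3,4}; column 2 has {2,3,4} → 5.
Cell (r3,c2): row 3 has {2,3,5}; column 2 has {2,3,4,5} → 1.
Cell (r3,c3): row 3 has {1,2,3,5}; column 3 has {1,2,3,5} → 4.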